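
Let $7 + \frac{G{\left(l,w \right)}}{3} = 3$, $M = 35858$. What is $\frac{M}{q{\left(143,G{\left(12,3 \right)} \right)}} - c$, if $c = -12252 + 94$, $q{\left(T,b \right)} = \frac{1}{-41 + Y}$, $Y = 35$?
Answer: $-202990$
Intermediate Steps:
$G{\left(l,w \right)} = -12$ ($G{\left(l,w \right)} = -21 + 3 \cdot 3 = -21 + 9 = -12$)
$q{\left(T,b \right)} = - \frac{1}{6}$ ($q{\left(T,b \right)} = \frac{1}{-41 + 35} = \frac{1}{-6} = - \frac{1}{6}$)
$c = -12158$
$\frac{M}{q{\left(143,G{\left(12,3 \right)} \right)}} - c = \frac{35858}{- \frac{1}{6}} - -12158 = 35858 \left(-6\right) + 12158 = -215148 + 12158 = -202990$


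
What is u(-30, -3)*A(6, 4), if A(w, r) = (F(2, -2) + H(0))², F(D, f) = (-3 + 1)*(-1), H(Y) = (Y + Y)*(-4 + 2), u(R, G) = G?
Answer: -12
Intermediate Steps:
H(Y) = -4*Y (H(Y) = (2*Y)*(-2) = -4*Y)
F(D, f) = 2 (F(D, f) = -2*(-1) = 2)
A(w, r) = 4 (A(w, r) = (2 - 4*0)² = (2 + 0)² = 2² = 4)
u(-30, -3)*A(6, 4) = -3*4 = -12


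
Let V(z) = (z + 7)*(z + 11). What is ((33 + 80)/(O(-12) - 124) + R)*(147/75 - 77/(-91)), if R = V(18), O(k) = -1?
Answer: 82546944/40625 ≈ 2031.9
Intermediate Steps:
V(z) = (7 + z)*(11 + z)
R = 725 (R = 77 + 18² + 18*18 = 77 + 324 + 324 = 725)
((33 + 80)/(O(-12) - 124) + R)*(147/75 - 77/(-91)) = ((33 + 80)/(-1 - 124) + 725)*(147/75 - 77/(-91)) = (113/(-125) + 725)*(147*(1/75) - 77*(-1/91)) = (113*(-1/125) + 725)*(49/25 + 11/13) = (-113/125 + 725)*(912/325) = (90512/125)*(912/325) = 82546944/40625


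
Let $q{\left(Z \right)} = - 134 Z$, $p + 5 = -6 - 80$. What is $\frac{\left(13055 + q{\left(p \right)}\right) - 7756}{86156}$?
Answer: $\frac{147}{724} \approx 0.20304$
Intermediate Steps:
$p = -91$ ($p = -5 - 86 = -91$)
$\frac{\left(13055 + q{\left(p \right)}\right) - 7756}{86156} = \frac{\left(13055 - -12194\right) - 7756}{86156} = \left(\left(13055 + 12194\right) - 7756\right) \frac{1}{86156} = \left(25249 - 7756\right) \frac{1}{86156} = 17493 \cdot \frac{1}{86156} = \frac{147}{724}$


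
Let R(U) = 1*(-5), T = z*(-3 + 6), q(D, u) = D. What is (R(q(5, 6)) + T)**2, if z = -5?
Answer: 400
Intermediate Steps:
T = -15 (T = -5*(-3 + 6) = -5*3 = -15)
R(U) = -5
(R(q(5, 6)) + T)**2 = (-5 - 15)**2 = (-20)**2 = 400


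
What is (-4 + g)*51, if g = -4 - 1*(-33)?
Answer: 1275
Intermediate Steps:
g = 29 (g = -4 + 33 = 29)
(-4 + g)*51 = (-4 + 29)*51 = 25*51 = 1275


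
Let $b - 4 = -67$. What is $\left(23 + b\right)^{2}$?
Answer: $1600$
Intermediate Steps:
$b = -63$ ($b = 4 - 67 = -63$)
$\left(23 + b\right)^{2} = \left(23 - 63\right)^{2} = \left(-40\right)^{2} = 1600$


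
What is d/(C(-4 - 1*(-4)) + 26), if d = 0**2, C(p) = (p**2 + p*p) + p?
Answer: 0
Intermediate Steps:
C(p) = p + 2*p**2 (C(p) = (p**2 + p**2) + p = 2*p**2 + p = p + 2*p**2)
d = 0
d/(C(-4 - 1*(-4)) + 26) = 0/((-4 - 1*(-4))*(1 + 2*(-4 - 1*(-4))) + 26) = 0/((-4 + 4)*(1 + 2*(-4 + 4)) + 26) = 0/(0*(1 + 2*0) + 26) = 0/(0*(1 + 0) + 26) = 0/(0*1 + 26) = 0/(0 + 26) = 0/26 = 0*(1/26) = 0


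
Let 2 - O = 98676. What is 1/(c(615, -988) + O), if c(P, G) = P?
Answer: -1/98059 ≈ -1.0198e-5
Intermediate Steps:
O = -98674 (O = 2 - 1*98676 = 2 - 98676 = -98674)
1/(c(615, -988) + O) = 1/(615 - 98674) = 1/(-98059) = -1/98059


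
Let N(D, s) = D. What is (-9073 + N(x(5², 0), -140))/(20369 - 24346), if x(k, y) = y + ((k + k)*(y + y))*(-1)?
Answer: 9073/3977 ≈ 2.2814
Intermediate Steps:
x(k, y) = y - 4*k*y (x(k, y) = y + ((2*k)*(2*y))*(-1) = y + (4*k*y)*(-1) = y - 4*k*y)
(-9073 + N(x(5², 0), -140))/(20369 - 24346) = (-9073 + 0*(1 - 4*5²))/(20369 - 24346) = (-9073 + 0*(1 - 4*25))/(-3977) = (-9073 + 0*(1 - 100))*(-1/3977) = (-9073 + 0*(-99))*(-1/3977) = (-9073 + 0)*(-1/3977) = -9073*(-1/3977) = 9073/3977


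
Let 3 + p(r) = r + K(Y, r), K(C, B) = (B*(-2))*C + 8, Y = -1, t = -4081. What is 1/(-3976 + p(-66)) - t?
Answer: 17013688/4169 ≈ 4081.0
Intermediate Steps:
K(C, B) = 8 - 2*B*C (K(C, B) = (-2*B)*C + 8 = -2*B*C + 8 = 8 - 2*B*C)
p(r) = 5 + 3*r (p(r) = -3 + (r + (8 - 2*r*(-1))) = -3 + (r + (8 + 2*r)) = -3 + (8 + 3*r) = 5 + 3*r)
1/(-3976 + p(-66)) - t = 1/(-3976 + (5 + 3*(-66))) - 1*(-4081) = 1/(-3976 + (5 - 198)) + 4081 = 1/(-3976 - 193) + 4081 = 1/(-4169) + 4081 = -1/4169 + 4081 = 17013688/4169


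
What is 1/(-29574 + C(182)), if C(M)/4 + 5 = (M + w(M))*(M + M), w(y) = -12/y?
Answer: 1/235302 ≈ 4.2499e-6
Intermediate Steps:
C(M) = -20 + 8*M*(M - 12/M) (C(M) = -20 + 4*((M - 12/M)*(M + M)) = -20 + 4*((M - 12/M)*(2*M)) = -20 + 4*(2*M*(M - 12/M)) = -20 + 8*M*(M - 12/M))
1/(-29574 + C(182)) = 1/(-29574 + (-116 + 8*182²)) = 1/(-29574 + (-116 + 8*33124)) = 1/(-29574 + (-116 + 264992)) = 1/(-29574 + 264876) = 1/235302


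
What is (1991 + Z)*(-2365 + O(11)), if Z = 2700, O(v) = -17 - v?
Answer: -11225563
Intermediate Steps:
(1991 + Z)*(-2365 + O(11)) = (1991 + 2700)*(-2365 + (-17 - 1*11)) = 4691*(-2365 + (-17 - 11)) = 4691*(-2365 - 28) = 4691*(-2393) = -11225563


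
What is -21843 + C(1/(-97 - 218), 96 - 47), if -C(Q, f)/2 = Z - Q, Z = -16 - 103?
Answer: -6805577/315 ≈ -21605.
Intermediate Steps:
Z = -119
C(Q, f) = 238 + 2*Q (C(Q, f) = -2*(-119 - Q) = 238 + 2*Q)
-21843 + C(1/(-97 - 218), 96 - 47) = -21843 + (238 + 2/(-97 - 218)) = -21843 + (238 + 2/(-315)) = -21843 + (238 + 2*(-1/315)) = -21843 + (238 - 2/315) = -21843 + 74968/315 = -6805577/315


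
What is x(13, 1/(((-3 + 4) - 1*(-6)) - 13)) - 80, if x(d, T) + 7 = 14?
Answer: -73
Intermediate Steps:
x(d, T) = 7 (x(d, T) = -7 + 14 = 7)
x(13, 1/(((-3 + 4) - 1*(-6)) - 13)) - 80 = 7 - 80 = -73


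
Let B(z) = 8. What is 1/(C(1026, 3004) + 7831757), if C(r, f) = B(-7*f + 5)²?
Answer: 1/7831821 ≈ 1.2768e-7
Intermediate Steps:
C(r, f) = 64 (C(r, f) = 8² = 64)
1/(C(1026, 3004) + 7831757) = 1/(64 + 7831757) = 1/7831821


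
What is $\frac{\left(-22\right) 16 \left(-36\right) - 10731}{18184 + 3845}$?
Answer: $\frac{647}{7343} \approx 0.088111$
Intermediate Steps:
$\frac{\left(-22\right) 16 \left(-36\right) - 10731}{18184 + 3845} = \frac{\left(-352\right) \left(-36\right) - 10731}{22029} = \left(12672 - 10731\right) \frac{1}{22029} = 1941 \cdot \frac{1}{22029} = \frac{647}{7343}$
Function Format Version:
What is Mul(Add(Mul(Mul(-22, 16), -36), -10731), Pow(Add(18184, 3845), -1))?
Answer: Rational(647, 7343) ≈ 0.088111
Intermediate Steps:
Mul(Add(Mul(Mul(-22, 16), -36), -10731), Pow(Add(18184, 3845), -1)) = Mul(Add(Mul(-352, -36), -10731), Pow(22029, -1)) = Mul(Add(12672, -10731), Rational(1, 22029)) = Mul(1941, Rational(1, 22029)) = Rational(647, 7343)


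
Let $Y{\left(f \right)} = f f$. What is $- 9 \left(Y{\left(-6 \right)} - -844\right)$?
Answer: $-7920$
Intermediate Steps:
$Y{\left(f \right)} = f^{2}$
$- 9 \left(Y{\left(-6 \right)} - -844\right) = - 9 \left(\left(-6\right)^{2} - -844\right) = - 9 \left(36 + 844\right) = \left(-9\right) 880 = -7920$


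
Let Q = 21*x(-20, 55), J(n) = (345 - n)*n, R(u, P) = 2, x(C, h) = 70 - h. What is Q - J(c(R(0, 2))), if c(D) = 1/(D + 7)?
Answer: 22411/81 ≈ 276.68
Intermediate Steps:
c(D) = 1/(7 + D)
J(n) = n*(345 - n)
Q = 315 (Q = 21*(70 - 1*55) = 21*(70 - 55) = 21*15 = 315)
Q - J(c(R(0, 2))) = 315 - (345 - 1/(7 + 2))/(7 + 2) = 315 - (345 - 1/9)/9 = 315 - (345 - 1*⅑)/9 = 315 - (345 - ⅑)/9 = 315 - 3104/(9*9) = 315 - 1*3104/81 = 315 - 3104/81 = 22411/81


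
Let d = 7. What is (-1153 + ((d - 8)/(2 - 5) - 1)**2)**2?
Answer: 107599129/81 ≈ 1.3284e+6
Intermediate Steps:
(-1153 + ((d - 8)/(2 - 5) - 1)**2)**2 = (-1153 + ((7 - 8)/(2 - 5) - 1)**2)**2 = (-1153 + (-1/(-3) - 1)**2)**2 = (-1153 + (-1*(-1/3) - 1)**2)**2 = (-1153 + (1/3 - 1)**2)**2 = (-1153 + (-2/3)**2)**2 = (-1153 + 4/9)**2 = (-10373/9)**2 = 107599129/81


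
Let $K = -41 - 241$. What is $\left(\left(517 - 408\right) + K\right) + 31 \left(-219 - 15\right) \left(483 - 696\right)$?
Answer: $1544929$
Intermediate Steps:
$K = -282$
$\left(\left(517 - 408\right) + K\right) + 31 \left(-219 - 15\right) \left(483 - 696\right) = \left(\left(517 - 408\right) - 282\right) + 31 \left(-219 - 15\right) \left(483 - 696\right) = \left(109 - 282\right) + 31 \left(\left(-234\right) \left(-213\right)\right) = -173 + 31 \cdot 49842 = -173 + 1545102 = 1544929$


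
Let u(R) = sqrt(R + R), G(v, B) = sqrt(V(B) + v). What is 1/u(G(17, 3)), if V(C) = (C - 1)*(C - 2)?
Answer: sqrt(2)*19**(3/4)/38 ≈ 0.33869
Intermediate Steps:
V(C) = (-1 + C)*(-2 + C)
G(v, B) = sqrt(2 + v + B**2 - 3*B) (G(v, B) = sqrt((2 + B**2 - 3*B) + v) = sqrt(2 + v + B**2 - 3*B))
u(R) = sqrt(2)*sqrt(R) (u(R) = sqrt(2*R) = sqrt(2)*sqrt(R))
1/u(G(17, 3)) = 1/(sqrt(2)*sqrt(sqrt(2 + 17 + 3**2 - 3*3))) = 1/(sqrt(2)*sqrt(sqrt(2 + 17 + 9 - 9))) = 1/(sqrt(2)*sqrt(sqrt(19))) = 1/(sqrt(2)*19**(1/4)) = sqrt(2)*19**(3/4)/38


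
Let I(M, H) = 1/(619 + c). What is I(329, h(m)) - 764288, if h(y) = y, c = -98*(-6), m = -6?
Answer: -922495615/1207 ≈ -7.6429e+5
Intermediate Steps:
c = 588
I(M, H) = 1/1207 (I(M, H) = 1/(619 + 588) = 1/1207)
I(329, h(m)) - 764288 = 1/1207 - 764288 = -922495615/1207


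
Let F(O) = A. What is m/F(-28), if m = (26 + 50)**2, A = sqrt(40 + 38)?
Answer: 2888*sqrt(78)/39 ≈ 654.00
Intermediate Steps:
A = sqrt(78) ≈ 8.8318
m = 5776 (m = 76**2 = 5776)
F(O) = sqrt(78)
m/F(-28) = 5776/(sqrt(78)) = 5776*(sqrt(78)/78) = 2888*sqrt(78)/39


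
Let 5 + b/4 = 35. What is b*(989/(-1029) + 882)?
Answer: 36263560/343 ≈ 1.0572e+5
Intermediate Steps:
b = 120 (b = -20 + 4*35 = -20 + 140 = 120)
b*(989/(-1029) + 882) = 120*(989/(-1029) + 882) = 120*(989*(-1/1029) + 882) = 120*(-989/1029 + 882) = 120*(906589/1029) = 36263560/343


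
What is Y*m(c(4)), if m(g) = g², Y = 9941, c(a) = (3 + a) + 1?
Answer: 636224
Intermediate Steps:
c(a) = 4 + a
Y*m(c(4)) = 9941*(4 + 4)² = 9941*8² = 9941*64 = 636224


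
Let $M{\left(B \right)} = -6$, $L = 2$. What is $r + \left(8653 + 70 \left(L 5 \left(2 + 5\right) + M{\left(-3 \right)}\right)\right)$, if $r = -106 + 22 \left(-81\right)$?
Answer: $11245$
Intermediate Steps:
$r = -1888$ ($r = -106 - 1782 = -1888$)
$r + \left(8653 + 70 \left(L 5 \left(2 + 5\right) + M{\left(-3 \right)}\right)\right) = -1888 + \left(8653 + 70 \left(2 \cdot 5 \left(2 + 5\right) - 6\right)\right) = -1888 + \left(8653 + 70 \left(10 \cdot 7 - 6\right)\right) = -1888 + \left(8653 + 70 \left(70 - 6\right)\right) = -1888 + \left(8653 + 70 \cdot 64\right) = -1888 + \left(8653 + 4480\right) = -1888 + 13133 = 11245$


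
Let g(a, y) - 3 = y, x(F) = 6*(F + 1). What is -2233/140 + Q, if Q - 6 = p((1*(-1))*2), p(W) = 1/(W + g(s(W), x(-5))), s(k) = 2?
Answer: -4597/460 ≈ -9.9935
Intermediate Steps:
x(F) = 6 + 6*F (x(F) = 6*(1 + F) = 6 + 6*F)
g(a, y) = 3 + y
p(W) = 1/(-21 + W) (p(W) = 1/(W + (3 + (6 + 6*(-5)))) = 1/(W + (3 + (6 - 30))) = 1/(W + (3 - 24)) = 1/(W - 21) = 1/(-21 + W))
Q = 137/23 (Q = 6 + 1/(-21 + (1*(-1))*2) = 6 + 1/(-21 - 1*2) = 6 + 1/(-21 - 2) = 6 + 1/(-23) = 6 - 1/23 = 137/23 ≈ 5.9565)
-2233/140 + Q = -2233/140 + 137/23 = -2233*1/140 + 137/23 = -319/20 + 137/23 = -4597/460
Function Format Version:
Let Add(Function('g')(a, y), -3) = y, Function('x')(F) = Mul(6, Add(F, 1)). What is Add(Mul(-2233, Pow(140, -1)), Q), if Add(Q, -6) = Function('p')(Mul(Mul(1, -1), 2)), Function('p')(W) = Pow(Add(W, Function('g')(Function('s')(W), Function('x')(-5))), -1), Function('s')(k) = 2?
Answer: Rational(-4597, 460) ≈ -9.9935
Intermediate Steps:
Function('x')(F) = Add(6, Mul(6, F)) (Function('x')(F) = Mul(6, Add(1, F)) = Add(6, Mul(6, F)))
Function('g')(a, y) = Add(3, y)
Function('p')(W) = Pow(Add(-21, W), -1) (Function('p')(W) = Pow(Add(W, Add(3, Add(6, Mul(6, -5)))), -1) = Pow(Add(W, Add(3, Add(6, -30))), -1) = Pow(Add(W, Add(3, -24)), -1) = Pow(Add(W, -21), -1) = Pow(Add(-21, W), -1))
Q = Rational(137, 23) (Q = Add(6, Pow(Add(-21, Mul(Mul(1, -1), 2)), -1)) = Add(6, Pow(Add(-21, Mul(-1, 2)), -1)) = Add(6, Pow(Add(-21, -2), -1)) = Add(6, Pow(-23, -1)) = Add(6, Rational(-1, 23)) = Rational(137, 23) ≈ 5.9565)
Add(Mul(-2233, Pow(140, -1)), Q) = Add(Mul(-2233, Pow(140, -1)), Rational(137, 23)) = Add(Mul(-2233, Rational(1, 140)), Rational(137, 23)) = Add(Rational(-319, 20), Rational(137, 23)) = Rational(-4597, 460)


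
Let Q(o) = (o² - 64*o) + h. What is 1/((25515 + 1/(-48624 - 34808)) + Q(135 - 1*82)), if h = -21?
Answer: 83432/2078374551 ≈ 4.0143e-5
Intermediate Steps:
Q(o) = -21 + o² - 64*o (Q(o) = (o² - 64*o) - 21 = -21 + o² - 64*o)
1/((25515 + 1/(-48624 - 34808)) + Q(135 - 1*82)) = 1/((25515 + 1/(-48624 - 34808)) + (-21 + (135 - 1*82)² - 64*(135 - 1*82))) = 1/((25515 + 1/(-83432)) + (-21 + (135 - 82)² - 64*(135 - 82))) = 1/((25515 - 1/83432) + (-21 + 53² - 64*53)) = 1/(2128767479/83432 + (-21 + 2809 - 3392)) = 1/(2128767479/83432 - 604) = 1/(2078374551/83432) = 83432/2078374551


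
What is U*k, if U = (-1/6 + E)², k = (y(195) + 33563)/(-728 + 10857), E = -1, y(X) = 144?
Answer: 235949/52092 ≈ 4.5295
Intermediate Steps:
k = 33707/10129 (k = (144 + 33563)/(-728 + 10857) = 33707/10129 ≈ 3.3278)
U = 49/36 (U = (-1/6 - 1)² = (-1*⅙ - 1)² = (-⅙ - 1)² = (-7/6)² = 49/36 ≈ 1.3611)
U*k = (49/36)*(33707/10129) = 235949/52092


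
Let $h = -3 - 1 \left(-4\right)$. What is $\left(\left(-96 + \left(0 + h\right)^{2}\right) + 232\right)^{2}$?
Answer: $18769$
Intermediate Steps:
$h = 1$ ($h = -3 - -4 = -3 + 4 = 1$)
$\left(\left(-96 + \left(0 + h\right)^{2}\right) + 232\right)^{2} = \left(\left(-96 + \left(0 + 1\right)^{2}\right) + 232\right)^{2} = \left(\left(-96 + 1^{2}\right) + 232\right)^{2} = \left(\left(-96 + 1\right) + 232\right)^{2} = \left(-95 + 232\right)^{2} = 137^{2} = 18769$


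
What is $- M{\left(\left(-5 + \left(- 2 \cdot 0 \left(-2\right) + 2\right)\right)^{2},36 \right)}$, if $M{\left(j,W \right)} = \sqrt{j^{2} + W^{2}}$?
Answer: $- 9 \sqrt{17} \approx -37.108$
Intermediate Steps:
$M{\left(j,W \right)} = \sqrt{W^{2} + j^{2}}$
$- M{\left(\left(-5 + \left(- 2 \cdot 0 \left(-2\right) + 2\right)\right)^{2},36 \right)} = - \sqrt{36^{2} + \left(\left(-5 + \left(- 2 \cdot 0 \left(-2\right) + 2\right)\right)^{2}\right)^{2}} = - \sqrt{1296 + \left(\left(-5 + \left(\left(-2\right) 0 + 2\right)\right)^{2}\right)^{2}} = - \sqrt{1296 + \left(\left(-5 + \left(0 + 2\right)\right)^{2}\right)^{2}} = - \sqrt{1296 + \left(\left(-5 + 2\right)^{2}\right)^{2}} = - \sqrt{1296 + \left(\left(-3\right)^{2}\right)^{2}} = - \sqrt{1296 + 9^{2}} = - \sqrt{1296 + 81} = - \sqrt{1377} = - 9 \sqrt{17}$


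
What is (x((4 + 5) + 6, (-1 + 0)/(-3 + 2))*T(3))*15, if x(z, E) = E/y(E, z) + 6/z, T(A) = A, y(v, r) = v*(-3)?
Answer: 3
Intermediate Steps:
y(v, r) = -3*v
x(z, E) = -⅓ + 6/z (x(z, E) = E/((-3*E)) + 6/z = E*(-1/(3*E)) + 6/z = -⅓ + 6/z)
(x((4 + 5) + 6, (-1 + 0)/(-3 + 2))*T(3))*15 = (((18 - ((4 + 5) + 6))/(3*((4 + 5) + 6)))*3)*15 = (((18 - (9 + 6))/(3*(9 + 6)))*3)*15 = (((⅓)*(18 - 1*15)/15)*3)*15 = (((⅓)*(1/15)*(18 - 15))*3)*15 = (((⅓)*(1/15)*3)*3)*15 = ((1/15)*3)*15 = (⅕)*15 = 3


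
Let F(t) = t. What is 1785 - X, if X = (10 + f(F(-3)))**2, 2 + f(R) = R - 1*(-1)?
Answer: 1749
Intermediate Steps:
f(R) = -1 + R (f(R) = -2 + (R - 1*(-1)) = -2 + (R + 1) = -2 + (1 + R) = -1 + R)
X = 36 (X = (10 + (-1 - 3))**2 = (10 - 4)**2 = 6**2 = 36)
1785 - X = 1785 - 1*36 = 1785 - 36 = 1749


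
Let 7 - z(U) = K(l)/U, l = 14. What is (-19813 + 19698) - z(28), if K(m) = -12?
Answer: -857/7 ≈ -122.43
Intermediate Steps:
z(U) = 7 + 12/U (z(U) = 7 - (-12)/U = 7 + 12/U)
(-19813 + 19698) - z(28) = (-19813 + 19698) - (7 + 12/28) = -115 - (7 + 12*(1/28)) = -115 - (7 + 3/7) = -115 - 1*52/7 = -115 - 52/7 = -857/7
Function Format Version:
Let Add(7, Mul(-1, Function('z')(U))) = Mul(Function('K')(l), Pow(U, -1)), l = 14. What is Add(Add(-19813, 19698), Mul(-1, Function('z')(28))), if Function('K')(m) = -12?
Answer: Rational(-857, 7) ≈ -122.43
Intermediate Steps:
Function('z')(U) = Add(7, Mul(12, Pow(U, -1))) (Function('z')(U) = Add(7, Mul(-1, Mul(-12, Pow(U, -1)))) = Add(7, Mul(12, Pow(U, -1))))
Add(Add(-19813, 19698), Mul(-1, Function('z')(28))) = Add(Add(-19813, 19698), Mul(-1, Add(7, Mul(12, Pow(28, -1))))) = Add(-115, Mul(-1, Add(7, Mul(12, Rational(1, 28))))) = Add(-115, Mul(-1, Add(7, Rational(3, 7)))) = Add(-115, Mul(-1, Rational(52, 7))) = Add(-115, Rational(-52, 7)) = Rational(-857, 7)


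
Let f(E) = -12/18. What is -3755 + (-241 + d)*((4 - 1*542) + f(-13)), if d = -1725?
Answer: 3165791/3 ≈ 1.0553e+6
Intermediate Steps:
f(E) = -⅔ (f(E) = -12*1/18 = -⅔)
-3755 + (-241 + d)*((4 - 1*542) + f(-13)) = -3755 + (-241 - 1725)*((4 - 1*542) - ⅔) = -3755 - 1966*((4 - 542) - ⅔) = -3755 - 1966*(-538 - ⅔) = -3755 - 1966*(-1616/3) = -3755 + 3177056/3 = 3165791/3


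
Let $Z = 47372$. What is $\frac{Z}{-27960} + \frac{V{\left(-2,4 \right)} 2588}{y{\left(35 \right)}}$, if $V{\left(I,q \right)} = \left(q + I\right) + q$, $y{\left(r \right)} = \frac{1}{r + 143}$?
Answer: $\frac{19320236317}{6990} \approx 2.764 \cdot 10^{6}$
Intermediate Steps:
$y{\left(r \right)} = \frac{1}{143 + r}$
$V{\left(I,q \right)} = I + 2 q$ ($V{\left(I,q \right)} = \left(I + q\right) + q = I + 2 q$)
$\frac{Z}{-27960} + \frac{V{\left(-2,4 \right)} 2588}{y{\left(35 \right)}} = \frac{47372}{-27960} + \frac{\left(-2 + 2 \cdot 4\right) 2588}{\frac{1}{143 + 35}} = 47372 \left(- \frac{1}{27960}\right) + \frac{\left(-2 + 8\right) 2588}{\frac{1}{178}} = - \frac{11843}{6990} + 6 \cdot 2588 \frac{1}{\frac{1}{178}} = - \frac{11843}{6990} + 15528 \cdot 178 = - \frac{11843}{6990} + 2763984 = \frac{19320236317}{6990}$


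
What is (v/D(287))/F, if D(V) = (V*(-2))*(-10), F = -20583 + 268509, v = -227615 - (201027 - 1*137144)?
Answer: -48583/237182540 ≈ -0.00020483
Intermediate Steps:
v = -291498 (v = -227615 - (201027 - 137144) = -227615 - 1*63883 = -227615 - 63883 = -291498)
F = 247926
D(V) = 20*V (D(V) = -2*V*(-10) = 20*V)
(v/D(287))/F = -291498/(20*287)/247926 = -291498/5740*(1/247926) = -291498*1/5740*(1/247926) = -145749/2870*1/247926 = -48583/237182540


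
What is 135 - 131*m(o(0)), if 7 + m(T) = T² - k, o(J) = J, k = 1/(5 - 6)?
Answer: 921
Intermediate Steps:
k = -1 (k = 1/(-1) = -1)
m(T) = -6 + T² (m(T) = -7 + (T² - 1*(-1)) = -7 + (T² + 1) = -7 + (1 + T²) = -6 + T²)
135 - 131*m(o(0)) = 135 - 131*(-6 + 0²) = 135 - 131*(-6 + 0) = 135 - 131*(-6) = 135 + 786 = 921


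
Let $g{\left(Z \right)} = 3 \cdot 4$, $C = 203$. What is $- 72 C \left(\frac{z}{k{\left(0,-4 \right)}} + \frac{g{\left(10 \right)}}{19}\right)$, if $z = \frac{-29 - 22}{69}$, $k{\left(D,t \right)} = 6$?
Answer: $- \frac{3247188}{437} \approx -7430.6$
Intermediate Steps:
$g{\left(Z \right)} = 12$
$z = - \frac{17}{23}$ ($z = \left(-51\right) \frac{1}{69} = - \frac{17}{23} \approx -0.73913$)
$- 72 C \left(\frac{z}{k{\left(0,-4 \right)}} + \frac{g{\left(10 \right)}}{19}\right) = \left(-72\right) 203 \left(- \frac{17}{23 \cdot 6} + \frac{12}{19}\right) = - 14616 \left(\left(- \frac{17}{23}\right) \frac{1}{6} + 12 \cdot \frac{1}{19}\right) = - 14616 \left(- \frac{17}{138} + \frac{12}{19}\right) = \left(-14616\right) \frac{1333}{2622} = - \frac{3247188}{437}$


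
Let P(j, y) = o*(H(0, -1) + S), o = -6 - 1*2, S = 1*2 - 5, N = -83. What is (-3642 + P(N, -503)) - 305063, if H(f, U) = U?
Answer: -308673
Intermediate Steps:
S = -3 (S = 2 - 5 = -3)
o = -8 (o = -6 - 2 = -8)
P(j, y) = 32 (P(j, y) = -8*(-1 - 3) = -8*(-4) = 32)
(-3642 + P(N, -503)) - 305063 = (-3642 + 32) - 305063 = -3610 - 305063 = -308673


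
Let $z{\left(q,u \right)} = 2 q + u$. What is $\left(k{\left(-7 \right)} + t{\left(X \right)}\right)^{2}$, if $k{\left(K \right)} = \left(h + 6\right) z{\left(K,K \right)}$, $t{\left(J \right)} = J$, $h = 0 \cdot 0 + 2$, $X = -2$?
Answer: $28900$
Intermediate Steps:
$h = 2$ ($h = 0 + 2 = 2$)
$z{\left(q,u \right)} = u + 2 q$
$k{\left(K \right)} = 24 K$ ($k{\left(K \right)} = \left(2 + 6\right) \left(K + 2 K\right) = 8 \cdot 3 K = 24 K$)
$\left(k{\left(-7 \right)} + t{\left(X \right)}\right)^{2} = \left(24 \left(-7\right) - 2\right)^{2} = \left(-168 - 2\right)^{2} = \left(-170\right)^{2} = 28900$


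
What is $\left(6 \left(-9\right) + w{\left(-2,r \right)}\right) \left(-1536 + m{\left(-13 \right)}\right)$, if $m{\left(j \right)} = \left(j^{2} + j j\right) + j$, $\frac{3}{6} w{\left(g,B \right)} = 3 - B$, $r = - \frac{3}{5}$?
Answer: $\frac{283374}{5} \approx 56675.0$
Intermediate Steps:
$r = - \frac{3}{5}$ ($r = \left(-3\right) \frac{1}{5} = - \frac{3}{5} \approx -0.6$)
$w{\left(g,B \right)} = 6 - 2 B$ ($w{\left(g,B \right)} = 2 \left(3 - B\right) = 6 - 2 B$)
$m{\left(j \right)} = j + 2 j^{2}$ ($m{\left(j \right)} = \left(j^{2} + j^{2}\right) + j = 2 j^{2} + j = j + 2 j^{2}$)
$\left(6 \left(-9\right) + w{\left(-2,r \right)}\right) \left(-1536 + m{\left(-13 \right)}\right) = \left(6 \left(-9\right) + \left(6 - - \frac{6}{5}\right)\right) \left(-1536 - 13 \left(1 + 2 \left(-13\right)\right)\right) = \left(-54 + \left(6 + \frac{6}{5}\right)\right) \left(-1536 - 13 \left(1 - 26\right)\right) = \left(-54 + \frac{36}{5}\right) \left(-1536 - -325\right) = - \frac{234 \left(-1536 + 325\right)}{5} = \left(- \frac{234}{5}\right) \left(-1211\right) = \frac{283374}{5}$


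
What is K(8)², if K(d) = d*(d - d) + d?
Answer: 64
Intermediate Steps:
K(d) = d (K(d) = d*0 + d = 0 + d = d)
K(8)² = 8² = 64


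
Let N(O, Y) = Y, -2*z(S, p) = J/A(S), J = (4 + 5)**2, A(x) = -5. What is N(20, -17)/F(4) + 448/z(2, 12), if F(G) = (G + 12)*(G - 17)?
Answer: 933217/16848 ≈ 55.390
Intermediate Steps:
J = 81 (J = 9**2 = 81)
z(S, p) = 81/10 (z(S, p) = -81/(2*(-5)) = -81*(-1)/(2*5) = -1/2*(-81/5) = 81/10)
F(G) = (-17 + G)*(12 + G) (F(G) = (12 + G)*(-17 + G) = (-17 + G)*(12 + G))
N(20, -17)/F(4) + 448/z(2, 12) = -17/(-204 + 4**2 - 5*4) + 448/(81/10) = -17/(-204 + 16 - 20) + 448*(10/81) = -17/(-208) + 4480/81 = -17*(-1/208) + 4480/81 = 17/208 + 4480/81 = 933217/16848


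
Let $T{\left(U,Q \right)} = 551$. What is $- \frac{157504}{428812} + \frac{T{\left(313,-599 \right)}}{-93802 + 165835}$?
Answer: $- \frac{120752285}{335745813} \approx -0.35965$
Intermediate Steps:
$- \frac{157504}{428812} + \frac{T{\left(313,-599 \right)}}{-93802 + 165835} = - \frac{157504}{428812} + \frac{551}{-93802 + 165835} = \left(-157504\right) \frac{1}{428812} + \frac{551}{72033} = - \frac{1712}{4661} + 551 \cdot \frac{1}{72033} = - \frac{1712}{4661} + \frac{551}{72033} = - \frac{120752285}{335745813}$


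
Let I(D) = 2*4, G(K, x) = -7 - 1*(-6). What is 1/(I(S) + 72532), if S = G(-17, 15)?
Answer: 1/72540 ≈ 1.3785e-5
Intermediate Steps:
G(K, x) = -1 (G(K, x) = -7 + 6 = -1)
S = -1
I(D) = 8
1/(I(S) + 72532) = 1/(8 + 72532) = 1/72540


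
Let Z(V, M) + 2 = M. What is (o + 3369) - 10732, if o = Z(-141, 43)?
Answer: -7322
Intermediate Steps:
Z(V, M) = -2 + M
o = 41 (o = -2 + 43 = 41)
(o + 3369) - 10732 = (41 + 3369) - 10732 = 3410 - 10732 = -7322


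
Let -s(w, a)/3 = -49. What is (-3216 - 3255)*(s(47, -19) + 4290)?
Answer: -28711827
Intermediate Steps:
s(w, a) = 147 (s(w, a) = -3*(-49) = 147)
(-3216 - 3255)*(s(47, -19) + 4290) = (-3216 - 3255)*(147 + 4290) = -6471*4437 = -28711827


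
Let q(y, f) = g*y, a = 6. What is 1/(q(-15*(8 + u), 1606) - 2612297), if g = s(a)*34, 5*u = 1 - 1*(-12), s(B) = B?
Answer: -1/2644733 ≈ -3.7811e-7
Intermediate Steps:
u = 13/5 (u = (1 - 1*(-12))/5 = (1 + 12)/5 = (⅕)*13 = 13/5 ≈ 2.6000)
g = 204 (g = 6*34 = 204)
q(y, f) = 204*y
1/(q(-15*(8 + u), 1606) - 2612297) = 1/(204*(-15*(8 + 13/5)) - 2612297) = 1/(204*(-15*53/5) - 2612297) = 1/(204*(-159) - 2612297) = 1/(-32436 - 2612297) = 1/(-2644733) = -1/2644733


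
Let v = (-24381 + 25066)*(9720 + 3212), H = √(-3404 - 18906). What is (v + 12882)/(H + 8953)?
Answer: 79424766806/80178519 - 8871302*I*√22310/80178519 ≈ 990.6 - 16.526*I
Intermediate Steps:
H = I*√22310 (H = √(-22310) = I*√22310 ≈ 149.37*I)
v = 8858420 (v = 685*12932 = 8858420)
(v + 12882)/(H + 8953) = (8858420 + 12882)/(I*√22310 + 8953) = 8871302/(8953 + I*√22310)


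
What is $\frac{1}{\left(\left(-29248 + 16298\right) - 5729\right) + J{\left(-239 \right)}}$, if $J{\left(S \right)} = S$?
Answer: $- \frac{1}{18918} \approx -5.286 \cdot 10^{-5}$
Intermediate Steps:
$\frac{1}{\left(\left(-29248 + 16298\right) - 5729\right) + J{\left(-239 \right)}} = \frac{1}{\left(\left(-29248 + 16298\right) - 5729\right) - 239} = \frac{1}{\left(-12950 - 5729\right) - 239} = \frac{1}{-18679 - 239} = \frac{1}{-18918} = - \frac{1}{18918}$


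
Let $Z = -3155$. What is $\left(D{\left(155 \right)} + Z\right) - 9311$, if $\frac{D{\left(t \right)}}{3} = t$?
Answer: $-12001$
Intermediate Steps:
$D{\left(t \right)} = 3 t$
$\left(D{\left(155 \right)} + Z\right) - 9311 = \left(3 \cdot 155 - 3155\right) - 9311 = \left(465 - 3155\right) - 9311 = -2690 - 9311 = -12001$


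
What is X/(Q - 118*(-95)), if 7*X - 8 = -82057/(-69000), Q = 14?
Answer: 634057/5421192000 ≈ 0.00011696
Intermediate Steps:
X = 634057/483000 (X = 8/7 + (-82057/(-69000))/7 = 8/7 + (-82057*(-1/69000))/7 = 8/7 + (⅐)*(82057/69000) = 8/7 + 82057/483000 = 634057/483000 ≈ 1.3127)
X/(Q - 118*(-95)) = 634057/(483000*(14 - 118*(-95))) = 634057/(483000*(14 + 11210)) = (634057/483000)/11224 = (634057/483000)*(1/11224) = 634057/5421192000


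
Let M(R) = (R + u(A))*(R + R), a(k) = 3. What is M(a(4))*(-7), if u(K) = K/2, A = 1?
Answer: -147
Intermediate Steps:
u(K) = K/2 (u(K) = K*(½) = K/2)
M(R) = 2*R*(½ + R) (M(R) = (R + (½)*1)*(R + R) = (R + ½)*(2*R) = (½ + R)*(2*R) = 2*R*(½ + R))
M(a(4))*(-7) = (3*(1 + 2*3))*(-7) = (3*(1 + 6))*(-7) = (3*7)*(-7) = 21*(-7) = -147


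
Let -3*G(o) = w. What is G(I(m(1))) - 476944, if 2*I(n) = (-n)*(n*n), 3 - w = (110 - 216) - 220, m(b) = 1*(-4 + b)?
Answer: -1431161/3 ≈ -4.7705e+5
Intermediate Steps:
m(b) = -4 + b
w = 329 (w = 3 - ((110 - 216) - 220) = 3 - (-106 - 220) = 3 - 1*(-326) = 3 + 326 = 329)
I(n) = -n³/2 (I(n) = ((-n)*(n*n))/2 = ((-n)*n²)/2 = (-n³)/2 = -n³/2)
G(o) = -329/3 (G(o) = -⅓*329 = -329/3)
G(I(m(1))) - 476944 = -329/3 - 476944 = -1431161/3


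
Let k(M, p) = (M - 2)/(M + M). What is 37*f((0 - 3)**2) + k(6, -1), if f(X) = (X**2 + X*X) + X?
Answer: 18982/3 ≈ 6327.3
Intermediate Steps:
f(X) = X + 2*X**2 (f(X) = (X**2 + X**2) + X = 2*X**2 + X = X + 2*X**2)
k(M, p) = (-2 + M)/(2*M) (k(M, p) = (-2 + M)/((2*M)) = (-2 + M)*(1/(2*M)) = (-2 + M)/(2*M))
37*f((0 - 3)**2) + k(6, -1) = 37*((0 - 3)**2*(1 + 2*(0 - 3)**2)) + (1/2)*(-2 + 6)/6 = 37*((-3)**2*(1 + 2*(-3)**2)) + (1/2)*(1/6)*4 = 37*(9*(1 + 2*9)) + 1/3 = 37*(9*(1 + 18)) + 1/3 = 37*(9*19) + 1/3 = 37*171 + 1/3 = 6327 + 1/3 = 18982/3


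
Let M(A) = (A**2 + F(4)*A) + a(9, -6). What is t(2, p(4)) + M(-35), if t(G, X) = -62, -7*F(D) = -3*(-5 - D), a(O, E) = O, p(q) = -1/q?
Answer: 1307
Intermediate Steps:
F(D) = -15/7 - 3*D/7 (F(D) = -(-3)*(-5 - D)/7 = -(15 + 3*D)/7 = -15/7 - 3*D/7)
M(A) = 9 + A**2 - 27*A/7 (M(A) = (A**2 + (-15/7 - 3/7*4)*A) + 9 = (A**2 + (-15/7 - 12/7)*A) + 9 = (A**2 - 27*A/7) + 9 = 9 + A**2 - 27*A/7)
t(2, p(4)) + M(-35) = -62 + (9 + (-35)**2 - 27/7*(-35)) = -62 + (9 + 1225 + 135) = -62 + 1369 = 1307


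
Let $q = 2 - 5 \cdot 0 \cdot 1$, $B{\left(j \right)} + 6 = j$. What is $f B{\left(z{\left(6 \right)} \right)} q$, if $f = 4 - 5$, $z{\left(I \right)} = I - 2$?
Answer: $4$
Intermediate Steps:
$z{\left(I \right)} = -2 + I$ ($z{\left(I \right)} = I - 2 = -2 + I$)
$B{\left(j \right)} = -6 + j$
$f = -1$ ($f = 4 - 5 = -1$)
$q = 2$ ($q = 2 - 0 \cdot 1 = 2 - 0 = 2 + 0 = 2$)
$f B{\left(z{\left(6 \right)} \right)} q = - (-6 + \left(-2 + 6\right)) 2 = - (-6 + 4) 2 = \left(-1\right) \left(-2\right) 2 = 2 \cdot 2 = 4$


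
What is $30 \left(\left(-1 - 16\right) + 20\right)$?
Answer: $90$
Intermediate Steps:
$30 \left(\left(-1 - 16\right) + 20\right) = 30 \left(-17 + 20\right) = 30 \cdot 3 = 90$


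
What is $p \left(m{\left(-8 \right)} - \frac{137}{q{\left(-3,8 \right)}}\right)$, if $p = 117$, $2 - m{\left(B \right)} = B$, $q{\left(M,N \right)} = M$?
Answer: $6513$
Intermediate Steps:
$m{\left(B \right)} = 2 - B$
$p \left(m{\left(-8 \right)} - \frac{137}{q{\left(-3,8 \right)}}\right) = 117 \left(\left(2 - -8\right) - \frac{137}{-3}\right) = 117 \left(\left(2 + 8\right) - - \frac{137}{3}\right) = 117 \left(10 + \frac{137}{3}\right) = 117 \cdot \frac{167}{3} = 6513$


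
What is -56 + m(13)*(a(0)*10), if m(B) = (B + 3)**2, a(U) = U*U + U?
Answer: -56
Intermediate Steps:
a(U) = U + U**2 (a(U) = U**2 + U = U + U**2)
m(B) = (3 + B)**2
-56 + m(13)*(a(0)*10) = -56 + (3 + 13)**2*((0*(1 + 0))*10) = -56 + 16**2*((0*1)*10) = -56 + 256*(0*10) = -56 + 256*0 = -56 + 0 = -56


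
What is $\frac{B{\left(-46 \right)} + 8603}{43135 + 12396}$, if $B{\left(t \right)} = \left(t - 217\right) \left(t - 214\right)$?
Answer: $\frac{76983}{55531} \approx 1.3863$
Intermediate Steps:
$B{\left(t \right)} = \left(-217 + t\right) \left(-214 + t\right)$
$\frac{B{\left(-46 \right)} + 8603}{43135 + 12396} = \frac{\left(46438 + \left(-46\right)^{2} - -19826\right) + 8603}{43135 + 12396} = \frac{\left(46438 + 2116 + 19826\right) + 8603}{55531} = \left(68380 + 8603\right) \frac{1}{55531} = 76983 \cdot \frac{1}{55531} = \frac{76983}{55531}$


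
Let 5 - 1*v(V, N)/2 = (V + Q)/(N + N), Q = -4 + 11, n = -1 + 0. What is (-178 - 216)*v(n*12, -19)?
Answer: -72890/19 ≈ -3836.3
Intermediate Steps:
n = -1
Q = 7
v(V, N) = 10 - (7 + V)/N (v(V, N) = 10 - 2*(V + 7)/(N + N) = 10 - 2*(7 + V)/(2*N) = 10 - 2*(7 + V)*1/(2*N) = 10 - (7 + V)/N)
(-178 - 216)*v(n*12, -19) = (-178 - 216)*((-7 - (-1)*12 + 10*(-19))/(-19)) = -(-394)*(-7 - 1*(-12) - 190)/19 = -(-394)*(-7 + 12 - 190)/19 = -(-394)*(-185)/19 = -394*185/19 = -72890/19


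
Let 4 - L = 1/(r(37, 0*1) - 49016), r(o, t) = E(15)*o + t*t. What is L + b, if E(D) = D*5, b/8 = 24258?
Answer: 8973898389/46241 ≈ 1.9407e+5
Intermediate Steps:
b = 194064 (b = 8*24258 = 194064)
E(D) = 5*D
r(o, t) = t**2 + 75*o (r(o, t) = (5*15)*o + t*t = 75*o + t**2 = t**2 + 75*o)
L = 184965/46241 (L = 4 - 1/(((0*1)**2 + 75*37) - 49016) = 4 - 1/((0**2 + 2775) - 49016) = 4 - 1/((0 + 2775) - 49016) = 4 - 1/(2775 - 49016) = 4 - 1/(-46241) = 4 - 1*(-1/46241) = 4 + 1/46241 = 184965/46241 ≈ 4.0000)
L + b = 184965/46241 + 194064 = 8973898389/46241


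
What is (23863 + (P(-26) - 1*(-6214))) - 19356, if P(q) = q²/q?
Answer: 10695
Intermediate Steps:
P(q) = q
(23863 + (P(-26) - 1*(-6214))) - 19356 = (23863 + (-26 - 1*(-6214))) - 19356 = (23863 + (-26 + 6214)) - 19356 = (23863 + 6188) - 19356 = 30051 - 19356 = 10695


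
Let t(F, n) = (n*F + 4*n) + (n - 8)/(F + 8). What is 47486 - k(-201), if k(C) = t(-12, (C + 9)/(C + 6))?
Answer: 3086988/65 ≈ 47492.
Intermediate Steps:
t(F, n) = 4*n + F*n + (-8 + n)/(8 + F) (t(F, n) = (F*n + 4*n) + (-8 + n)/(8 + F) = (4*n + F*n) + (-8 + n)/(8 + F) = 4*n + F*n + (-8 + n)/(8 + F))
k(C) = 2 - 33*(9 + C)/(4*(6 + C)) (k(C) = (-8 + 33*((C + 9)/(C + 6)) + ((C + 9)/(C + 6))*(-12)² + 12*(-12)*((C + 9)/(C + 6)))/(8 - 12) = (-8 + 33*((9 + C)/(6 + C)) + ((9 + C)/(6 + C))*144 + 12*(-12)*((9 + C)/(6 + C)))/(-4) = -(-8 + 33*((9 + C)/(6 + C)) + ((9 + C)/(6 + C))*144 + 12*(-12)*((9 + C)/(6 + C)))/4 = -(-8 + 33*(9 + C)/(6 + C) + 144*(9 + C)/(6 + C) - 144*(9 + C)/(6 + C))/4 = -(-8 + 33*(9 + C)/(6 + C))/4 = 2 - 33*(9 + C)/(4*(6 + C)))
47486 - k(-201) = 47486 - (-249 - 25*(-201))/(4*(6 - 201)) = 47486 - (-249 + 5025)/(4*(-195)) = 47486 - (-1)*4776/(4*195) = 47486 - 1*(-398/65) = 47486 + 398/65 = 3086988/65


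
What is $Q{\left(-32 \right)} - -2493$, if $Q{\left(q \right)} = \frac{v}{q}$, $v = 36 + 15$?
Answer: $\frac{79725}{32} \approx 2491.4$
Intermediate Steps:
$v = 51$
$Q{\left(q \right)} = \frac{51}{q}$
$Q{\left(-32 \right)} - -2493 = \frac{51}{-32} - -2493 = 51 \left(- \frac{1}{32}\right) + 2493 = - \frac{51}{32} + 2493 = \frac{79725}{32}$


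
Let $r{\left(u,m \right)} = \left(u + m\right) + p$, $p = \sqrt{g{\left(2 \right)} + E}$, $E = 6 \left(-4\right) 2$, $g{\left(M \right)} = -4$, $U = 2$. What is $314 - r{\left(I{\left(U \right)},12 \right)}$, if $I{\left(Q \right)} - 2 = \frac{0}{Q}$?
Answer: $300 - 2 i \sqrt{13} \approx 300.0 - 7.2111 i$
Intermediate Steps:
$E = -48$ ($E = \left(-24\right) 2 = -48$)
$I{\left(Q \right)} = 2$ ($I{\left(Q \right)} = 2 + \frac{0}{Q} = 2 + 0 = 2$)
$p = 2 i \sqrt{13}$ ($p = \sqrt{-4 - 48} = \sqrt{-52} = 2 i \sqrt{13} \approx 7.2111 i$)
$r{\left(u,m \right)} = m + u + 2 i \sqrt{13}$ ($r{\left(u,m \right)} = \left(u + m\right) + 2 i \sqrt{13} = \left(m + u\right) + 2 i \sqrt{13} = m + u + 2 i \sqrt{13}$)
$314 - r{\left(I{\left(U \right)},12 \right)} = 314 - \left(12 + 2 + 2 i \sqrt{13}\right) = 314 - \left(14 + 2 i \sqrt{13}\right) = 300 - 2 i \sqrt{13}$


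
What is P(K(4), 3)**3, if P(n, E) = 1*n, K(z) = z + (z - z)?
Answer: 64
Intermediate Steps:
K(z) = z (K(z) = z + 0 = z)
P(n, E) = n
P(K(4), 3)**3 = 4**3 = 64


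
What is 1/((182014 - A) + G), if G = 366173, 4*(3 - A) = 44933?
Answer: 4/2237669 ≈ 1.7876e-6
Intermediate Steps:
A = -44921/4 (A = 3 - ¼*44933 = 3 - 44933/4 = -44921/4 ≈ -11230.)
1/((182014 - A) + G) = 1/((182014 - 1*(-44921/4)) + 366173) = 1/((182014 + 44921/4) + 366173) = 1/(772977/4 + 366173) = 1/(2237669/4) = 4/2237669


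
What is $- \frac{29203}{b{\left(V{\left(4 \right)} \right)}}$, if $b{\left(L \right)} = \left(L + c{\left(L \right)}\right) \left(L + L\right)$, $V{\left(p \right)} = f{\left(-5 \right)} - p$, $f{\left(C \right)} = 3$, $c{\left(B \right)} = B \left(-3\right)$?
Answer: $\frac{29203}{4} \approx 7300.8$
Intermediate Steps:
$c{\left(B \right)} = - 3 B$
$V{\left(p \right)} = 3 - p$
$b{\left(L \right)} = - 4 L^{2}$ ($b{\left(L \right)} = \left(L - 3 L\right) \left(L + L\right) = - 2 L 2 L = - 4 L^{2}$)
$- \frac{29203}{b{\left(V{\left(4 \right)} \right)}} = - \frac{29203}{\left(-4\right) \left(3 - 4\right)^{2}} = - \frac{29203}{\left(-4\right) \left(-1\right)^{2}} = - \frac{29203}{\left(-4\right) 1} = - \frac{29203}{-4} = \left(-29203\right) \left(- \frac{1}{4}\right) = \frac{29203}{4}$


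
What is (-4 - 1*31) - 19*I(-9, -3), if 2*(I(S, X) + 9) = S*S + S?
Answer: -548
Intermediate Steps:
I(S, X) = -9 + S/2 + S²/2 (I(S, X) = -9 + (S*S + S)/2 = -9 + (S² + S)/2 = -9 + (S + S²)/2 = -9 + (S/2 + S²/2) = -9 + S/2 + S²/2)
(-4 - 1*31) - 19*I(-9, -3) = (-4 - 1*31) - 19*(-9 + (½)*(-9) + (½)*(-9)²) = (-4 - 31) - 19*(-9 - 9/2 + (½)*81) = -35 - 19*(-9 - 9/2 + 81/2) = -35 - 19*27 = -35 - 513 = -548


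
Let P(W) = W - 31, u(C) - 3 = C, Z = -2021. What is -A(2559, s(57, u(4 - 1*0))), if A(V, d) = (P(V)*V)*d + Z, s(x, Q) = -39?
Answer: 252298949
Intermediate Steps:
u(C) = 3 + C
P(W) = -31 + W
A(V, d) = -2021 + V*d*(-31 + V) (A(V, d) = ((-31 + V)*V)*d - 2021 = (V*(-31 + V))*d - 2021 = V*d*(-31 + V) - 2021 = -2021 + V*d*(-31 + V))
-A(2559, s(57, u(4 - 1*0))) = -(-2021 + 2559*(-39)*(-31 + 2559)) = -(-2021 + 2559*(-39)*2528) = -(-2021 - 252296928) = -1*(-252298949) = 252298949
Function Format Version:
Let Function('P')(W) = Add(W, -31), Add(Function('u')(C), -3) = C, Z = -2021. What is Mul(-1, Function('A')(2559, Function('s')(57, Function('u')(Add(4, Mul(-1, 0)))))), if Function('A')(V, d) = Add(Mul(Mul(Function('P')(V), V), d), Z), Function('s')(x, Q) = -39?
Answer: 252298949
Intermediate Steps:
Function('u')(C) = Add(3, C)
Function('P')(W) = Add(-31, W)
Function('A')(V, d) = Add(-2021, Mul(V, d, Add(-31, V))) (Function('A')(V, d) = Add(Mul(Mul(Add(-31, V), V), d), -2021) = Add(Mul(Mul(V, Add(-31, V)), d), -2021) = Add(Mul(V, d, Add(-31, V)), -2021) = Add(-2021, Mul(V, d, Add(-31, V))))
Mul(-1, Function('A')(2559, Function('s')(57, Function('u')(Add(4, Mul(-1, 0)))))) = Mul(-1, Add(-2021, Mul(2559, -39, Add(-31, 2559)))) = Mul(-1, Add(-2021, Mul(2559, -39, 2528))) = Mul(-1, Add(-2021, -252296928)) = Mul(-1, -252298949) = 252298949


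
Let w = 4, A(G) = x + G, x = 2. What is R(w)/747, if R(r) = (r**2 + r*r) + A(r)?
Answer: 38/747 ≈ 0.050870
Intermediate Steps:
A(G) = 2 + G
R(r) = 2 + r + 2*r**2 (R(r) = (r**2 + r*r) + (2 + r) = (r**2 + r**2) + (2 + r) = 2*r**2 + (2 + r) = 2 + r + 2*r**2)
R(w)/747 = (2 + 4 + 2*4**2)/747 = (2 + 4 + 2*16)*(1/747) = (2 + 4 + 32)*(1/747) = 38*(1/747) = 38/747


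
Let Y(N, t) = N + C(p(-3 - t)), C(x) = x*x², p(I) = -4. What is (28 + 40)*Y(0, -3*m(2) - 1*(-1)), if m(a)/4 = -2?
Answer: -4352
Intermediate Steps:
m(a) = -8 (m(a) = 4*(-2) = -8)
C(x) = x³
Y(N, t) = -64 + N (Y(N, t) = N + (-4)³ = N - 64 = -64 + N)
(28 + 40)*Y(0, -3*m(2) - 1*(-1)) = (28 + 40)*(-64 + 0) = 68*(-64) = -4352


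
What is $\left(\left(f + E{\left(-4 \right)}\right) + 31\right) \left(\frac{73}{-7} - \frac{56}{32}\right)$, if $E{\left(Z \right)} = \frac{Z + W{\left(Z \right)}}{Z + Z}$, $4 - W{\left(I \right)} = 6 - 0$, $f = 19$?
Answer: $- \frac{9889}{16} \approx -618.06$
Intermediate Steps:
$W{\left(I \right)} = -2$ ($W{\left(I \right)} = 4 - \left(6 - 0\right) = 4 - \left(6 + 0\right) = 4 - 6 = -2$)
$E{\left(Z \right)} = \frac{-2 + Z}{2 Z}$ ($E{\left(Z \right)} = \frac{Z - 2}{Z + Z} = \frac{-2 + Z}{2 Z}$)
$\left(\left(f + E{\left(-4 \right)}\right) + 31\right) \left(\frac{73}{-7} - \frac{56}{32}\right) = \left(\left(19 + \frac{-2 - 4}{2 \left(-4\right)}\right) + 31\right) \left(\frac{73}{-7} - \frac{56}{32}\right) = \left(\left(19 + \frac{1}{2} \left(- \frac{1}{4}\right) \left(-6\right)\right) + 31\right) \left(73 \left(- \frac{1}{7}\right) - \frac{7}{4}\right) = \left(\left(19 + \frac{3}{4}\right) + 31\right) \left(- \frac{73}{7} - \frac{7}{4}\right) = \left(\frac{79}{4} + 31\right) \left(- \frac{341}{28}\right) = \frac{203}{4} \left(- \frac{341}{28}\right) = - \frac{9889}{16}$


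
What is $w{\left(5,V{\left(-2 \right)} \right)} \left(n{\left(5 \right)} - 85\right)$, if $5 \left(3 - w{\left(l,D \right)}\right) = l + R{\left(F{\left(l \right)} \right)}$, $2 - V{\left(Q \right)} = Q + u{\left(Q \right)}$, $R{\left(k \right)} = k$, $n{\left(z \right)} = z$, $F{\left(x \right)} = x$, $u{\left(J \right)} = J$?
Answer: $-80$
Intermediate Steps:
$V{\left(Q \right)} = 2 - 2 Q$ ($V{\left(Q \right)} = 2 - \left(Q + Q\right) = 2 - 2 Q$)
$w{\left(l,D \right)} = 3 - \frac{2 l}{5}$ ($w{\left(l,D \right)} = 3 - \frac{l + l}{5} = 3 - \frac{2 l}{5}$)
$w{\left(5,V{\left(-2 \right)} \right)} \left(n{\left(5 \right)} - 85\right) = \left(3 - 2\right) \left(5 - 85\right) = \left(3 - 2\right) \left(-80\right) = 1 \left(-80\right) = -80$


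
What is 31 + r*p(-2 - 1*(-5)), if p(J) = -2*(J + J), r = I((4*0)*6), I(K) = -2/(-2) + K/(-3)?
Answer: 19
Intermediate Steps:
I(K) = 1 - K/3 (I(K) = -2*(-½) + K*(-⅓) = 1 - K/3)
r = 1 (r = 1 - 4*0*6/3 = 1 - 0*6 = 1 - ⅓*0 = 1 + 0 = 1)
p(J) = -4*J
31 + r*p(-2 - 1*(-5)) = 31 + 1*(-4*(-2 - 1*(-5))) = 31 + 1*(-4*(-2 + 5)) = 31 + 1*(-4*3) = 31 + 1*(-12) = 31 - 12 = 19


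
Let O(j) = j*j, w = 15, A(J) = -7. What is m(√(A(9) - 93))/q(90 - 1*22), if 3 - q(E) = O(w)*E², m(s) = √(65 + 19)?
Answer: -2*√21/1040397 ≈ -8.8093e-6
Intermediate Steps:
m(s) = 2*√21 (m(s) = √84 = 2*√21)
O(j) = j²
q(E) = 3 - 225*E² (q(E) = 3 - 15²*E² = 3 - 225*E²)
m(√(A(9) - 93))/q(90 - 1*22) = (2*√21)/(3 - 225*(90 - 1*22)²) = (2*√21)/(3 - 225*(90 - 22)²) = (2*√21)/(3 - 225*68²) = (2*√21)/(3 - 225*4624) = (2*√21)/(3 - 1040400) = (2*√21)/(-1040397) = (2*√21)*(-1/1040397) = -2*√21/1040397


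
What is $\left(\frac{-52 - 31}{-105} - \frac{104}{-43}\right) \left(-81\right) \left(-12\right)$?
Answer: $\frac{4694436}{1505} \approx 3119.2$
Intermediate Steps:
$\left(\frac{-52 - 31}{-105} - \frac{104}{-43}\right) \left(-81\right) \left(-12\right) = \left(\left(-52 - 31\right) \left(- \frac{1}{105}\right) - - \frac{104}{43}\right) \left(-81\right) \left(-12\right) = \left(\left(-83\right) \left(- \frac{1}{105}\right) + \frac{104}{43}\right) \left(-81\right) \left(-12\right) = \left(\frac{83}{105} + \frac{104}{43}\right) \left(-81\right) \left(-12\right) = \frac{14489}{4515} \left(-81\right) \left(-12\right) = \left(- \frac{391203}{1505}\right) \left(-12\right) = \frac{4694436}{1505}$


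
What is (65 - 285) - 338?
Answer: -558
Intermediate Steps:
(65 - 285) - 338 = -220 - 338 = -558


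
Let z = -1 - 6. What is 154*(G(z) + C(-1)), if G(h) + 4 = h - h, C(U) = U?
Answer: -770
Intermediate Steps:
z = -7
G(h) = -4 (G(h) = -4 + (h - h) = -4 + 0 = -4)
154*(G(z) + C(-1)) = 154*(-4 - 1) = 154*(-5) = -770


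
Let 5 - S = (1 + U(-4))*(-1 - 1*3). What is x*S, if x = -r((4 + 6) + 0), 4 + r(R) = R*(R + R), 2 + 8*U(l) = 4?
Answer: -1960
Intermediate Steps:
U(l) = ¼ (U(l) = -¼ + (⅛)*4 = -¼ + ½ = ¼)
r(R) = -4 + 2*R² (r(R) = -4 + R*(R + R) = -4 + R*(2*R) = -4 + 2*R²)
x = -196 (x = -(-4 + 2*((4 + 6) + 0)²) = -(-4 + 2*(10 + 0)²) = -(-4 + 2*10²) = -(-4 + 2*100) = -(-4 + 200) = -1*196 = -196)
S = 10 (S = 5 - (1 + ¼)*(-1 - 1*3) = 5 - 5*(-1 - 3)/4 = 5 - 5*(-4)/4 = 5 - 1*(-5) = 5 + 5 = 10)
x*S = -196*10 = -1960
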